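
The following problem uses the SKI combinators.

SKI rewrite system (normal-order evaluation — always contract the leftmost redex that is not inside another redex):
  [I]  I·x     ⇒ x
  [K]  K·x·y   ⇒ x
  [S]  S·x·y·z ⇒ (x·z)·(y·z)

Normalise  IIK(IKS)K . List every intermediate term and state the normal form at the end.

Answer: normal form = KS  (in 4 steps)

Reduction:
  start: IIK(IKS)K
  [1] IK(IKS)K
  [2] K(IKS)K
  [3] IKS
  [4] KS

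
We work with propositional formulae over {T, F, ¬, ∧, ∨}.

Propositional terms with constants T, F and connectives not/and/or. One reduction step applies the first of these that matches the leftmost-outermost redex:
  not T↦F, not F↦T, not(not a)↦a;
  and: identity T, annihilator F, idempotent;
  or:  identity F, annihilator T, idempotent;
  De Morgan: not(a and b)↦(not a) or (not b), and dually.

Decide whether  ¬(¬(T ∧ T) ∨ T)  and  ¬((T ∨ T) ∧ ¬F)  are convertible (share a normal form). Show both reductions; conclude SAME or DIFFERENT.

Term A:
  start: ¬(¬(T ∧ T) ∨ T)
  step 1: ¬¬(T ∧ T) ∧ ¬T
  step 2: (T ∧ T) ∧ ¬T
  step 3: T ∧ ¬T
  step 4: ¬T
  step 5: F

Term B:
  start: ¬((T ∨ T) ∧ ¬F)
  step 1: ¬(T ∨ T) ∨ ¬¬F
  step 2: (¬T ∧ ¬T) ∨ ¬¬F
  step 3: ¬T ∨ ¬¬F
  step 4: F ∨ ¬¬F
  step 5: ¬¬F
  step 6: F

Answer: SAME — A ⇓ F, B ⇓ F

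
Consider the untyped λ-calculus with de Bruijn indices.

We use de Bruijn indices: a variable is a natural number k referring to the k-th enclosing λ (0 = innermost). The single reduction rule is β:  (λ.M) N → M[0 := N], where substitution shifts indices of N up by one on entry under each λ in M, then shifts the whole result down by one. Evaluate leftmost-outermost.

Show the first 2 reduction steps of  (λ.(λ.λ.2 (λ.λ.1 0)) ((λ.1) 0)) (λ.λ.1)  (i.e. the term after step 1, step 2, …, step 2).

Answer: after 2 steps: λ.(λ.λ.1) (λ.λ.1 0)

Reduction:
  start: (λ.(λ.λ.2 (λ.λ.1 0)) ((λ.1) 0)) (λ.λ.1)
  step 1: (λ.λ.(λ.λ.1) (λ.λ.1 0)) ((λ.λ.λ.1) (λ.λ.1))
  step 2: λ.(λ.λ.1) (λ.λ.1 0)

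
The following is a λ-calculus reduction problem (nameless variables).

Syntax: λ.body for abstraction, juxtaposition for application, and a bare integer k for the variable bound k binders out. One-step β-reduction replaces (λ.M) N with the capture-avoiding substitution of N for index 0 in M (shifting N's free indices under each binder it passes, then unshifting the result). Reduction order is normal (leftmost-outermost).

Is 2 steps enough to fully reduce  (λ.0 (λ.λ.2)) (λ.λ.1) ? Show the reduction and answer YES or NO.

  start: (λ.0 (λ.λ.2)) (λ.λ.1)
  step 1: (λ.λ.1) (λ.λ.λ.λ.1)
  step 2: λ.λ.λ.λ.λ.1

Answer: YES — reaches normal form λ.λ.λ.λ.λ.1 in 2 ≤ 2 steps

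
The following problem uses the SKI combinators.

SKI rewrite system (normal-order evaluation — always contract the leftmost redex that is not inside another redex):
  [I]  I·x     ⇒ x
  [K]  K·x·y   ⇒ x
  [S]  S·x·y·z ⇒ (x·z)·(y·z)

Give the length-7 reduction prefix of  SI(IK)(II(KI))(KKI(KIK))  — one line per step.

  start: SI(IK)(II(KI))(KKI(KIK))
  →1  I(II(KI))(IK(II(KI)))(KKI(KIK))
  →2  II(KI)(IK(II(KI)))(KKI(KIK))
  →3  I(KI)(IK(II(KI)))(KKI(KIK))
  →4  KI(IK(II(KI)))(KKI(KIK))
  →5  I(KKI(KIK))
  →6  KKI(KIK)
  →7  K(KIK)

Answer: after 7 steps: K(KIK)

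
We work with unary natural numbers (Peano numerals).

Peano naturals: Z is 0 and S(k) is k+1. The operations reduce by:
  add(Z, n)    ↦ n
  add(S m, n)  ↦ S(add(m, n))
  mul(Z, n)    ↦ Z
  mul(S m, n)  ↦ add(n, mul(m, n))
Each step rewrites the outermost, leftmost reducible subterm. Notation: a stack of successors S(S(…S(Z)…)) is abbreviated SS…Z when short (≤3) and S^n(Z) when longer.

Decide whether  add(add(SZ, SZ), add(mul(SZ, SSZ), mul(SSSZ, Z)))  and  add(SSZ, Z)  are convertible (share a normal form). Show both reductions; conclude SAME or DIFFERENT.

Term A:
  start: add(add(SZ, SZ), add(mul(SZ, SSZ), mul(SSSZ, Z)))
  step 1: add(S(add(Z, SZ)), add(mul(SZ, SSZ), mul(SSSZ, Z)))
  step 2: S(add(add(Z, SZ), add(mul(SZ, SSZ), mul(SSSZ, Z))))
  step 3: S(add(SZ, add(mul(SZ, SSZ), mul(SSSZ, Z))))
  step 4: S(S(add(Z, add(mul(SZ, SSZ), mul(SSSZ, Z)))))
  step 5: S(S(add(mul(SZ, SSZ), mul(SSSZ, Z))))
  step 6: S(S(add(add(SSZ, mul(Z, SSZ)), mul(SSSZ, Z))))
  step 7: S(S(add(S(add(SZ, mul(Z, SSZ))), mul(SSSZ, Z))))
  step 8: S(S(S(add(add(SZ, mul(Z, SSZ)), mul(SSSZ, Z)))))
  step 9: S(S(S(add(S(add(Z, mul(Z, SSZ))), mul(SSSZ, Z)))))
  step 10: S(S(S(S(add(add(Z, mul(Z, SSZ)), mul(SSSZ, Z))))))
  step 11: S(S(S(S(add(mul(Z, SSZ), mul(SSSZ, Z))))))
  step 12: S(S(S(S(add(Z, mul(SSSZ, Z))))))
  step 13: S(S(S(S(mul(SSSZ, Z)))))
  step 14: S(S(S(S(add(Z, mul(SSZ, Z))))))
  step 15: S(S(S(S(mul(SSZ, Z)))))
  step 16: S(S(S(S(add(Z, mul(SZ, Z))))))
  step 17: S(S(S(S(mul(SZ, Z)))))
  step 18: S(S(S(S(add(Z, mul(Z, Z))))))
  step 19: S(S(S(S(mul(Z, Z)))))
  step 20: S^4(Z)

Term B:
  start: add(SSZ, Z)
  step 1: S(add(SZ, Z))
  step 2: S(S(add(Z, Z)))
  step 3: SSZ

Answer: DIFFERENT — A ⇓ S^4(Z), B ⇓ SSZ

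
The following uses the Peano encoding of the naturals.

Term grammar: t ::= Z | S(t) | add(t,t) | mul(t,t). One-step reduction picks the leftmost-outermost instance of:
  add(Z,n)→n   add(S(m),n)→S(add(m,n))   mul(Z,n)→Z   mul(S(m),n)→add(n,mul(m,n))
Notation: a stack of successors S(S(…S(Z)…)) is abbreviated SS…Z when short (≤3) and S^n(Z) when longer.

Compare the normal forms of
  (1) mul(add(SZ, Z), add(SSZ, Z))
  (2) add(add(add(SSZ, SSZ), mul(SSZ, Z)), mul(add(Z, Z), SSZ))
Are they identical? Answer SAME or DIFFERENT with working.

Term A:
  start: mul(add(SZ, Z), add(SSZ, Z))
  [1] mul(S(add(Z, Z)), add(SSZ, Z))
  [2] add(add(SSZ, Z), mul(add(Z, Z), add(SSZ, Z)))
  [3] add(S(add(SZ, Z)), mul(add(Z, Z), add(SSZ, Z)))
  [4] S(add(add(SZ, Z), mul(add(Z, Z), add(SSZ, Z))))
  [5] S(add(S(add(Z, Z)), mul(add(Z, Z), add(SSZ, Z))))
  [6] S(S(add(add(Z, Z), mul(add(Z, Z), add(SSZ, Z)))))
  [7] S(S(add(Z, mul(add(Z, Z), add(SSZ, Z)))))
  [8] S(S(mul(add(Z, Z), add(SSZ, Z))))
  [9] S(S(mul(Z, add(SSZ, Z))))
  [10] SSZ

Term B:
  start: add(add(add(SSZ, SSZ), mul(SSZ, Z)), mul(add(Z, Z), SSZ))
  [1] add(add(S(add(SZ, SSZ)), mul(SSZ, Z)), mul(add(Z, Z), SSZ))
  [2] add(S(add(add(SZ, SSZ), mul(SSZ, Z))), mul(add(Z, Z), SSZ))
  [3] S(add(add(add(SZ, SSZ), mul(SSZ, Z)), mul(add(Z, Z), SSZ)))
  [4] S(add(add(S(add(Z, SSZ)), mul(SSZ, Z)), mul(add(Z, Z), SSZ)))
  [5] S(add(S(add(add(Z, SSZ), mul(SSZ, Z))), mul(add(Z, Z), SSZ)))
  [6] S(S(add(add(add(Z, SSZ), mul(SSZ, Z)), mul(add(Z, Z), SSZ))))
  [7] S(S(add(add(SSZ, mul(SSZ, Z)), mul(add(Z, Z), SSZ))))
  [8] S(S(add(S(add(SZ, mul(SSZ, Z))), mul(add(Z, Z), SSZ))))
  [9] S(S(S(add(add(SZ, mul(SSZ, Z)), mul(add(Z, Z), SSZ)))))
  [10] S(S(S(add(S(add(Z, mul(SSZ, Z))), mul(add(Z, Z), SSZ)))))
  [11] S(S(S(S(add(add(Z, mul(SSZ, Z)), mul(add(Z, Z), SSZ))))))
  [12] S(S(S(S(add(mul(SSZ, Z), mul(add(Z, Z), SSZ))))))
  [13] S(S(S(S(add(add(Z, mul(SZ, Z)), mul(add(Z, Z), SSZ))))))
  [14] S(S(S(S(add(mul(SZ, Z), mul(add(Z, Z), SSZ))))))
  [15] S(S(S(S(add(add(Z, mul(Z, Z)), mul(add(Z, Z), SSZ))))))
  [16] S(S(S(S(add(mul(Z, Z), mul(add(Z, Z), SSZ))))))
  [17] S(S(S(S(add(Z, mul(add(Z, Z), SSZ))))))
  [18] S(S(S(S(mul(add(Z, Z), SSZ)))))
  [19] S(S(S(S(mul(Z, SSZ)))))
  [20] S^4(Z)

Answer: DIFFERENT — A ⇓ SSZ, B ⇓ S^4(Z)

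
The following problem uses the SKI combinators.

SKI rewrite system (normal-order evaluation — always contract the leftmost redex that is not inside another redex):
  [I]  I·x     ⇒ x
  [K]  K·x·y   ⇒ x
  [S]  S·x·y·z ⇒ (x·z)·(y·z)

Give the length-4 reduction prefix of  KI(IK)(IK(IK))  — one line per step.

  start: KI(IK)(IK(IK))
  step 1: I(IK(IK))
  step 2: IK(IK)
  step 3: K(IK)
  step 4: KK

Answer: after 4 steps: KK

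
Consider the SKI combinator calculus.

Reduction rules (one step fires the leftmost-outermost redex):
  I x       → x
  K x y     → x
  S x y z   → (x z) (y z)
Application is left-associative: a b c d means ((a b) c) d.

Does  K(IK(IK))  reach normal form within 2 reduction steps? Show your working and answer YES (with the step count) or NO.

  start: K(IK(IK))
  →1  K(K(IK))
  →2  K(KK)

Answer: YES — reaches normal form K(KK) in 2 ≤ 2 steps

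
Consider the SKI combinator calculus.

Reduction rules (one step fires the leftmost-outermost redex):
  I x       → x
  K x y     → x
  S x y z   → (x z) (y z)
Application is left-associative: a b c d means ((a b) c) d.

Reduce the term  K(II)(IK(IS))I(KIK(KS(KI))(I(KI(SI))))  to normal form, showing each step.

  start: K(II)(IK(IS))I(KIK(KS(KI))(I(KI(SI))))
  step 1: III(KIK(KS(KI))(I(KI(SI))))
  step 2: II(KIK(KS(KI))(I(KI(SI))))
  step 3: I(KIK(KS(KI))(I(KI(SI))))
  step 4: KIK(KS(KI))(I(KI(SI)))
  step 5: I(KS(KI))(I(KI(SI)))
  step 6: KS(KI)(I(KI(SI)))
  step 7: S(I(KI(SI)))
  step 8: S(KI(SI))
  step 9: SI

Answer: normal form = SI  (in 9 steps)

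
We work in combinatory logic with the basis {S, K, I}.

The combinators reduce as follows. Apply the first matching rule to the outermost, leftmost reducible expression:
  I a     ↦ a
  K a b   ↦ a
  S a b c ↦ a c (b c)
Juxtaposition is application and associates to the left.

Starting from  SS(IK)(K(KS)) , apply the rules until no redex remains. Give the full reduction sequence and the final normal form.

  start: SS(IK)(K(KS))
  →1  S(K(KS))(IK(K(KS)))
  →2  S(K(KS))(K(K(KS)))

Answer: normal form = S(K(KS))(K(K(KS)))  (in 2 steps)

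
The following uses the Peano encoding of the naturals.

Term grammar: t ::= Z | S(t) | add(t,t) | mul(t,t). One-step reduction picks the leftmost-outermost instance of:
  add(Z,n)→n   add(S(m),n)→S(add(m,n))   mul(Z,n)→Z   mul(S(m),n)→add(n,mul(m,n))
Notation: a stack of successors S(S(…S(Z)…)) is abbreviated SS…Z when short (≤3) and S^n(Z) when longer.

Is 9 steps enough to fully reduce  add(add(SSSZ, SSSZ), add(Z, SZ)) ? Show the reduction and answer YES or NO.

  start: add(add(SSSZ, SSSZ), add(Z, SZ))
  step 1: add(S(add(SSZ, SSSZ)), add(Z, SZ))
  step 2: S(add(add(SSZ, SSSZ), add(Z, SZ)))
  step 3: S(add(S(add(SZ, SSSZ)), add(Z, SZ)))
  step 4: S(S(add(add(SZ, SSSZ), add(Z, SZ))))
  step 5: S(S(add(S(add(Z, SSSZ)), add(Z, SZ))))
  step 6: S(S(S(add(add(Z, SSSZ), add(Z, SZ)))))
  step 7: S(S(S(add(SSSZ, add(Z, SZ)))))
  step 8: S(S(S(S(add(SSZ, add(Z, SZ))))))
  step 9: S(S(S(S(S(add(SZ, add(Z, SZ)))))))

Answer: NO — after 9 steps the term is S(S(S(S(S(add(SZ, add(Z, SZ))))))), not yet normal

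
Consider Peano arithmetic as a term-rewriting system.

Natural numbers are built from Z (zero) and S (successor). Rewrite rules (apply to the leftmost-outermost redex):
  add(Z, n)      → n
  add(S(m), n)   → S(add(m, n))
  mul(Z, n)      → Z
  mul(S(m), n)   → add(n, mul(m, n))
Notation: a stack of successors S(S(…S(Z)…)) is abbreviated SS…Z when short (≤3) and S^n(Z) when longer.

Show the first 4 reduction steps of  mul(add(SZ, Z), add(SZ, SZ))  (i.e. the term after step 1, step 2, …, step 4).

  start: mul(add(SZ, Z), add(SZ, SZ))
  →1  mul(S(add(Z, Z)), add(SZ, SZ))
  →2  add(add(SZ, SZ), mul(add(Z, Z), add(SZ, SZ)))
  →3  add(S(add(Z, SZ)), mul(add(Z, Z), add(SZ, SZ)))
  →4  S(add(add(Z, SZ), mul(add(Z, Z), add(SZ, SZ))))

Answer: after 4 steps: S(add(add(Z, SZ), mul(add(Z, Z), add(SZ, SZ))))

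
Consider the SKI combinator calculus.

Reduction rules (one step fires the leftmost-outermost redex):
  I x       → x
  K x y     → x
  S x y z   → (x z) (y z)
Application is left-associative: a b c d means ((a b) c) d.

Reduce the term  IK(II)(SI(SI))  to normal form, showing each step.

Answer: normal form = I  (in 3 steps)

Derivation:
  start: IK(II)(SI(SI))
  step 1: K(II)(SI(SI))
  step 2: II
  step 3: I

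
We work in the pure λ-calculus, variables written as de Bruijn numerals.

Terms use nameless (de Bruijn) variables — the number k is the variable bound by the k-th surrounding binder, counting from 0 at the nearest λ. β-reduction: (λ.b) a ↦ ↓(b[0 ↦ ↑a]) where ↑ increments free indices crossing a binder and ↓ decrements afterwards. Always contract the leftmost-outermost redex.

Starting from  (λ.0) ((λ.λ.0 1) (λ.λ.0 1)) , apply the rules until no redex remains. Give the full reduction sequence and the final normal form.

  start: (λ.0) ((λ.λ.0 1) (λ.λ.0 1))
  [1] (λ.λ.0 1) (λ.λ.0 1)
  [2] λ.0 (λ.λ.0 1)

Answer: normal form = λ.0 (λ.λ.0 1)  (in 2 steps)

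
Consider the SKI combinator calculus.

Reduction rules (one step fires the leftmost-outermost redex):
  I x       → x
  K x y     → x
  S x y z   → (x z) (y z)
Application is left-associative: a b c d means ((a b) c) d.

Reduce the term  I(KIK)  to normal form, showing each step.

  start: I(KIK)
  step 1: KIK
  step 2: I

Answer: normal form = I  (in 2 steps)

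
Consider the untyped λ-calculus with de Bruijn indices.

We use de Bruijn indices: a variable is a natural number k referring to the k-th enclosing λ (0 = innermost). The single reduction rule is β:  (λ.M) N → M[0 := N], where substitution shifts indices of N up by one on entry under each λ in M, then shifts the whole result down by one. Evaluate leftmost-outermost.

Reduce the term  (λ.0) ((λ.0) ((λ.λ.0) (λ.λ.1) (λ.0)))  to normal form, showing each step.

Answer: normal form = λ.0  (in 4 steps)

Reduction:
  start: (λ.0) ((λ.0) ((λ.λ.0) (λ.λ.1) (λ.0)))
  →1  (λ.0) ((λ.λ.0) (λ.λ.1) (λ.0))
  →2  (λ.λ.0) (λ.λ.1) (λ.0)
  →3  (λ.0) (λ.0)
  →4  λ.0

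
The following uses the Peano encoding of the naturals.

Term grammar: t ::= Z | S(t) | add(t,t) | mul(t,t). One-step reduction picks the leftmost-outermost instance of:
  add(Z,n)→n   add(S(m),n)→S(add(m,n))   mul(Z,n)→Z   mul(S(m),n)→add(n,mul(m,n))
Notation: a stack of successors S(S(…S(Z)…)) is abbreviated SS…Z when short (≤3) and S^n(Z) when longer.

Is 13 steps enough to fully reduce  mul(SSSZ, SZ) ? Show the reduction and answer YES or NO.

Answer: YES — reaches normal form SSSZ in 10 ≤ 13 steps

Reduction:
  start: mul(SSSZ, SZ)
  →1  add(SZ, mul(SSZ, SZ))
  →2  S(add(Z, mul(SSZ, SZ)))
  →3  S(mul(SSZ, SZ))
  →4  S(add(SZ, mul(SZ, SZ)))
  →5  S(S(add(Z, mul(SZ, SZ))))
  →6  S(S(mul(SZ, SZ)))
  →7  S(S(add(SZ, mul(Z, SZ))))
  →8  S(S(S(add(Z, mul(Z, SZ)))))
  →9  S(S(S(mul(Z, SZ))))
  →10  SSSZ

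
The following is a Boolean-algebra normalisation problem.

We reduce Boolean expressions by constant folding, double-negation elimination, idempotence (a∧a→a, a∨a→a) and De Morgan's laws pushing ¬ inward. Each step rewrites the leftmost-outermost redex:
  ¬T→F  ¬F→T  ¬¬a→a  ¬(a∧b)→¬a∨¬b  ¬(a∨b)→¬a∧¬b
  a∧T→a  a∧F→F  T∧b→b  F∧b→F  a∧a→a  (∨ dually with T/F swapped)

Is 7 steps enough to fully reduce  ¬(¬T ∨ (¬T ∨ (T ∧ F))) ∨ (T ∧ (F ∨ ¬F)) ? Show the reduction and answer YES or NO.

Answer: NO — after 7 steps the term is (¬T ∨ ¬F) ∨ (T ∧ (F ∨ ¬F)), not yet normal

Reduction:
  start: ¬(¬T ∨ (¬T ∨ (T ∧ F))) ∨ (T ∧ (F ∨ ¬F))
  step 1: (¬¬T ∧ ¬(¬T ∨ (T ∧ F))) ∨ (T ∧ (F ∨ ¬F))
  step 2: (T ∧ ¬(¬T ∨ (T ∧ F))) ∨ (T ∧ (F ∨ ¬F))
  step 3: ¬(¬T ∨ (T ∧ F)) ∨ (T ∧ (F ∨ ¬F))
  step 4: (¬¬T ∧ ¬(T ∧ F)) ∨ (T ∧ (F ∨ ¬F))
  step 5: (T ∧ ¬(T ∧ F)) ∨ (T ∧ (F ∨ ¬F))
  step 6: ¬(T ∧ F) ∨ (T ∧ (F ∨ ¬F))
  step 7: (¬T ∨ ¬F) ∨ (T ∧ (F ∨ ¬F))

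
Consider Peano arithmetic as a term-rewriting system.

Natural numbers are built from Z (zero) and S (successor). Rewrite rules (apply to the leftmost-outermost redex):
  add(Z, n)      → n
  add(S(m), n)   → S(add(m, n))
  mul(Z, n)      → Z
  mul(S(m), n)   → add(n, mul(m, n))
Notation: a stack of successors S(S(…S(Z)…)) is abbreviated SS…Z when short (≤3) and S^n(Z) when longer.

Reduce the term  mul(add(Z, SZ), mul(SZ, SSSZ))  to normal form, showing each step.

Answer: normal form = SSSZ  (in 13 steps)

Working:
  start: mul(add(Z, SZ), mul(SZ, SSSZ))
  step 1: mul(SZ, mul(SZ, SSSZ))
  step 2: add(mul(SZ, SSSZ), mul(Z, mul(SZ, SSSZ)))
  step 3: add(add(SSSZ, mul(Z, SSSZ)), mul(Z, mul(SZ, SSSZ)))
  step 4: add(S(add(SSZ, mul(Z, SSSZ))), mul(Z, mul(SZ, SSSZ)))
  step 5: S(add(add(SSZ, mul(Z, SSSZ)), mul(Z, mul(SZ, SSSZ))))
  step 6: S(add(S(add(SZ, mul(Z, SSSZ))), mul(Z, mul(SZ, SSSZ))))
  step 7: S(S(add(add(SZ, mul(Z, SSSZ)), mul(Z, mul(SZ, SSSZ)))))
  step 8: S(S(add(S(add(Z, mul(Z, SSSZ))), mul(Z, mul(SZ, SSSZ)))))
  step 9: S(S(S(add(add(Z, mul(Z, SSSZ)), mul(Z, mul(SZ, SSSZ))))))
  step 10: S(S(S(add(mul(Z, SSSZ), mul(Z, mul(SZ, SSSZ))))))
  step 11: S(S(S(add(Z, mul(Z, mul(SZ, SSSZ))))))
  step 12: S(S(S(mul(Z, mul(SZ, SSSZ)))))
  step 13: SSSZ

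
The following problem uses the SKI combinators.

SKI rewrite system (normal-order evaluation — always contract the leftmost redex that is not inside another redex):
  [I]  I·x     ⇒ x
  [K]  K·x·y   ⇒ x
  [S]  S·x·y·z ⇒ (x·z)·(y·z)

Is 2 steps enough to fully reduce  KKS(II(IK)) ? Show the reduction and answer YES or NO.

Answer: NO — after 2 steps the term is K(I(IK)), not yet normal

Reduction:
  start: KKS(II(IK))
  step 1: K(II(IK))
  step 2: K(I(IK))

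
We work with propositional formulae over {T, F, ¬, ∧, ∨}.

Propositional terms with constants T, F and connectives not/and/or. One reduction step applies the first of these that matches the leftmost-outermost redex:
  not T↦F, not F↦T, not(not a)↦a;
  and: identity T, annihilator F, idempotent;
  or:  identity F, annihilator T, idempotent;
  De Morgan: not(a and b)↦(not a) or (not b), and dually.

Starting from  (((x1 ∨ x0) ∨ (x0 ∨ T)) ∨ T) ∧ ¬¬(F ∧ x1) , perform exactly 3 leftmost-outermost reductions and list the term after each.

Answer: after 3 steps: F ∧ x1

Reduction:
  start: (((x1 ∨ x0) ∨ (x0 ∨ T)) ∨ T) ∧ ¬¬(F ∧ x1)
  step 1: T ∧ ¬¬(F ∧ x1)
  step 2: ¬¬(F ∧ x1)
  step 3: F ∧ x1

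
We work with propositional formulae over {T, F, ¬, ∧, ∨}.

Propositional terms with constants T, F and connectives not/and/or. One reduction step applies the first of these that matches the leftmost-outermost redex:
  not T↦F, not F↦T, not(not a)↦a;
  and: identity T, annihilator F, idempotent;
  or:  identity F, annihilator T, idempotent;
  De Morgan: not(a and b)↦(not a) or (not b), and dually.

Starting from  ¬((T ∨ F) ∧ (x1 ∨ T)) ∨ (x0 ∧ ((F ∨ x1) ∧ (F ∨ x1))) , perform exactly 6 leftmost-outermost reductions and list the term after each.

  start: ¬((T ∨ F) ∧ (x1 ∨ T)) ∨ (x0 ∧ ((F ∨ x1) ∧ (F ∨ x1)))
  →1  (¬(T ∨ F) ∨ ¬(x1 ∨ T)) ∨ (x0 ∧ ((F ∨ x1) ∧ (F ∨ x1)))
  →2  ((¬T ∧ ¬F) ∨ ¬(x1 ∨ T)) ∨ (x0 ∧ ((F ∨ x1) ∧ (F ∨ x1)))
  →3  ((F ∧ ¬F) ∨ ¬(x1 ∨ T)) ∨ (x0 ∧ ((F ∨ x1) ∧ (F ∨ x1)))
  →4  (F ∨ ¬(x1 ∨ T)) ∨ (x0 ∧ ((F ∨ x1) ∧ (F ∨ x1)))
  →5  ¬(x1 ∨ T) ∨ (x0 ∧ ((F ∨ x1) ∧ (F ∨ x1)))
  →6  (¬x1 ∧ ¬T) ∨ (x0 ∧ ((F ∨ x1) ∧ (F ∨ x1)))

Answer: after 6 steps: (¬x1 ∧ ¬T) ∨ (x0 ∧ ((F ∨ x1) ∧ (F ∨ x1)))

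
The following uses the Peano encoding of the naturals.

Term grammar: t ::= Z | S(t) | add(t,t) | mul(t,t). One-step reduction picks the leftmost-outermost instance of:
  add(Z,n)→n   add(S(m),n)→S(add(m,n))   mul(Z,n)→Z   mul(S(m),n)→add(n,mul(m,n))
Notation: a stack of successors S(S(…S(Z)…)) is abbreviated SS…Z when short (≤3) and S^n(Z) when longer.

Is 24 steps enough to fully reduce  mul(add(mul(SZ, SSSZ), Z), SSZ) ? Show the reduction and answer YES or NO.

  start: mul(add(mul(SZ, SSSZ), Z), SSZ)
  →1  mul(add(add(SSSZ, mul(Z, SSSZ)), Z), SSZ)
  →2  mul(add(S(add(SSZ, mul(Z, SSSZ))), Z), SSZ)
  →3  mul(S(add(add(SSZ, mul(Z, SSSZ)), Z)), SSZ)
  →4  add(SSZ, mul(add(add(SSZ, mul(Z, SSSZ)), Z), SSZ))
  →5  S(add(SZ, mul(add(add(SSZ, mul(Z, SSSZ)), Z), SSZ)))
  →6  S(S(add(Z, mul(add(add(SSZ, mul(Z, SSSZ)), Z), SSZ))))
  →7  S(S(mul(add(add(SSZ, mul(Z, SSSZ)), Z), SSZ)))
  →8  S(S(mul(add(S(add(SZ, mul(Z, SSSZ))), Z), SSZ)))
  →9  S(S(mul(S(add(add(SZ, mul(Z, SSSZ)), Z)), SSZ)))
  →10  S(S(add(SSZ, mul(add(add(SZ, mul(Z, SSSZ)), Z), SSZ))))
  →11  S(S(S(add(SZ, mul(add(add(SZ, mul(Z, SSSZ)), Z), SSZ)))))
  →12  S(S(S(S(add(Z, mul(add(add(SZ, mul(Z, SSSZ)), Z), SSZ))))))
  →13  S(S(S(S(mul(add(add(SZ, mul(Z, SSSZ)), Z), SSZ)))))
  →14  S(S(S(S(mul(add(S(add(Z, mul(Z, SSSZ))), Z), SSZ)))))
  →15  S(S(S(S(mul(S(add(add(Z, mul(Z, SSSZ)), Z)), SSZ)))))
  →16  S(S(S(S(add(SSZ, mul(add(add(Z, mul(Z, SSSZ)), Z), SSZ))))))
  →17  S(S(S(S(S(add(SZ, mul(add(add(Z, mul(Z, SSSZ)), Z), SSZ)))))))
  →18  S(S(S(S(S(S(add(Z, mul(add(add(Z, mul(Z, SSSZ)), Z), SSZ))))))))
  →19  S(S(S(S(S(S(mul(add(add(Z, mul(Z, SSSZ)), Z), SSZ)))))))
  →20  S(S(S(S(S(S(mul(add(mul(Z, SSSZ), Z), SSZ)))))))
  →21  S(S(S(S(S(S(mul(add(Z, Z), SSZ)))))))
  →22  S(S(S(S(S(S(mul(Z, SSZ)))))))
  →23  S^6(Z)

Answer: YES — reaches normal form S^6(Z) in 23 ≤ 24 steps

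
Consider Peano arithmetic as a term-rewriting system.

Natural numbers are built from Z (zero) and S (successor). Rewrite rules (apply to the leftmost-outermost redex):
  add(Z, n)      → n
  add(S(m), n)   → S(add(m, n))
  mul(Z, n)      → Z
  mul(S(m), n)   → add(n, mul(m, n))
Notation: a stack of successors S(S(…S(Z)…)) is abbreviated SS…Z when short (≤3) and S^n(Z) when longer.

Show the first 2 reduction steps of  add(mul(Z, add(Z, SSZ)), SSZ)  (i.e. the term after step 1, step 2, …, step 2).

Answer: after 2 steps: SSZ

Derivation:
  start: add(mul(Z, add(Z, SSZ)), SSZ)
  step 1: add(Z, SSZ)
  step 2: SSZ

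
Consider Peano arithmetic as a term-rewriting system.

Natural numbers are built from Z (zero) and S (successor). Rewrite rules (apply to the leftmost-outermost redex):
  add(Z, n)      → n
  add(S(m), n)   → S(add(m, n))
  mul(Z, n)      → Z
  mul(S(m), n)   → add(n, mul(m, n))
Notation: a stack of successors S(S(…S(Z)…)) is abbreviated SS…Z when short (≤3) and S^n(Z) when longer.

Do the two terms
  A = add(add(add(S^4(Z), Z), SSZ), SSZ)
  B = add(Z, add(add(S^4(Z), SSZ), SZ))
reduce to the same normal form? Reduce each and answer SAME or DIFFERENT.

Term A:
  start: add(add(add(S^4(Z), Z), SSZ), SSZ)
  step 1: add(add(S(add(SSSZ, Z)), SSZ), SSZ)
  step 2: add(S(add(add(SSSZ, Z), SSZ)), SSZ)
  step 3: S(add(add(add(SSSZ, Z), SSZ), SSZ))
  step 4: S(add(add(S(add(SSZ, Z)), SSZ), SSZ))
  step 5: S(add(S(add(add(SSZ, Z), SSZ)), SSZ))
  step 6: S(S(add(add(add(SSZ, Z), SSZ), SSZ)))
  step 7: S(S(add(add(S(add(SZ, Z)), SSZ), SSZ)))
  step 8: S(S(add(S(add(add(SZ, Z), SSZ)), SSZ)))
  step 9: S(S(S(add(add(add(SZ, Z), SSZ), SSZ))))
  step 10: S(S(S(add(add(S(add(Z, Z)), SSZ), SSZ))))
  step 11: S(S(S(add(S(add(add(Z, Z), SSZ)), SSZ))))
  step 12: S(S(S(S(add(add(add(Z, Z), SSZ), SSZ)))))
  step 13: S(S(S(S(add(add(Z, SSZ), SSZ)))))
  step 14: S(S(S(S(add(SSZ, SSZ)))))
  step 15: S(S(S(S(S(add(SZ, SSZ))))))
  step 16: S(S(S(S(S(S(add(Z, SSZ)))))))
  step 17: S^8(Z)

Term B:
  start: add(Z, add(add(S^4(Z), SSZ), SZ))
  step 1: add(add(S^4(Z), SSZ), SZ)
  step 2: add(S(add(SSSZ, SSZ)), SZ)
  step 3: S(add(add(SSSZ, SSZ), SZ))
  step 4: S(add(S(add(SSZ, SSZ)), SZ))
  step 5: S(S(add(add(SSZ, SSZ), SZ)))
  step 6: S(S(add(S(add(SZ, SSZ)), SZ)))
  step 7: S(S(S(add(add(SZ, SSZ), SZ))))
  step 8: S(S(S(add(S(add(Z, SSZ)), SZ))))
  step 9: S(S(S(S(add(add(Z, SSZ), SZ)))))
  step 10: S(S(S(S(add(SSZ, SZ)))))
  step 11: S(S(S(S(S(add(SZ, SZ))))))
  step 12: S(S(S(S(S(S(add(Z, SZ)))))))
  step 13: S^7(Z)

Answer: DIFFERENT — A ⇓ S^8(Z), B ⇓ S^7(Z)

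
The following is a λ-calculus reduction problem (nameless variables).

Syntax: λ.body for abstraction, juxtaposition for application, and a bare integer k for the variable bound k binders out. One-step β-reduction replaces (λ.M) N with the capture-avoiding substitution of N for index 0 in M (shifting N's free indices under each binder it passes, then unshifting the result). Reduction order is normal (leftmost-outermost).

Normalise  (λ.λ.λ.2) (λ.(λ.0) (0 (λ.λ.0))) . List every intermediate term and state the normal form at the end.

  start: (λ.λ.λ.2) (λ.(λ.0) (0 (λ.λ.0)))
  step 1: λ.λ.λ.(λ.0) (0 (λ.λ.0))
  step 2: λ.λ.λ.0 (λ.λ.0)

Answer: normal form = λ.λ.λ.0 (λ.λ.0)  (in 2 steps)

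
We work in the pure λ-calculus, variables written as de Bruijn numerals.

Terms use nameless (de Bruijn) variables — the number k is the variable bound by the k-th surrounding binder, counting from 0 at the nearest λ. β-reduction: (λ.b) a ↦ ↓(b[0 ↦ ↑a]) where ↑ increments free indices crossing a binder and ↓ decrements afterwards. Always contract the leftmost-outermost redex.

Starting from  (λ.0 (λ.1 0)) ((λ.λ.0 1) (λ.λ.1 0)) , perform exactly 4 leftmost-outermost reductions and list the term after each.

  start: (λ.0 (λ.1 0)) ((λ.λ.0 1) (λ.λ.1 0))
  [1] (λ.λ.0 1) (λ.λ.1 0) (λ.(λ.λ.0 1) (λ.λ.1 0) 0)
  [2] (λ.0 (λ.λ.1 0)) (λ.(λ.λ.0 1) (λ.λ.1 0) 0)
  [3] (λ.(λ.λ.0 1) (λ.λ.1 0) 0) (λ.λ.1 0)
  [4] (λ.λ.0 1) (λ.λ.1 0) (λ.λ.1 0)

Answer: after 4 steps: (λ.λ.0 1) (λ.λ.1 0) (λ.λ.1 0)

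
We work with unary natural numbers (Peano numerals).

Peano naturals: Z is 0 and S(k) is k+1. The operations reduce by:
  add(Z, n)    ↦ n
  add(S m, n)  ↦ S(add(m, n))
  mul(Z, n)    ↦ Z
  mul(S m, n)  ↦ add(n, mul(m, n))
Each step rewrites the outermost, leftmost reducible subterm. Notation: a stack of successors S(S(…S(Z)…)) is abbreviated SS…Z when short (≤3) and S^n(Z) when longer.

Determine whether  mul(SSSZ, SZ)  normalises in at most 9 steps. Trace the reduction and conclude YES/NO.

  start: mul(SSSZ, SZ)
  →1  add(SZ, mul(SSZ, SZ))
  →2  S(add(Z, mul(SSZ, SZ)))
  →3  S(mul(SSZ, SZ))
  →4  S(add(SZ, mul(SZ, SZ)))
  →5  S(S(add(Z, mul(SZ, SZ))))
  →6  S(S(mul(SZ, SZ)))
  →7  S(S(add(SZ, mul(Z, SZ))))
  →8  S(S(S(add(Z, mul(Z, SZ)))))
  →9  S(S(S(mul(Z, SZ))))

Answer: NO — after 9 steps the term is S(S(S(mul(Z, SZ)))), not yet normal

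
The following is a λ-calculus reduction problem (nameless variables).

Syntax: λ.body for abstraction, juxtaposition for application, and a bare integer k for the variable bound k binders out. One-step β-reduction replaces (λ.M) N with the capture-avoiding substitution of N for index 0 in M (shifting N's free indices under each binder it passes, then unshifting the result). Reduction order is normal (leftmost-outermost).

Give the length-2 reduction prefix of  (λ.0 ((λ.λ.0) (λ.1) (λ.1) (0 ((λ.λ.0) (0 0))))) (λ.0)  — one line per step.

  start: (λ.0 ((λ.λ.0) (λ.1) (λ.1) (0 ((λ.λ.0) (0 0))))) (λ.0)
  →1  (λ.0) ((λ.λ.0) (λ.λ.0) (λ.λ.0) ((λ.0) ((λ.λ.0) ((λ.0) (λ.0)))))
  →2  (λ.λ.0) (λ.λ.0) (λ.λ.0) ((λ.0) ((λ.λ.0) ((λ.0) (λ.0))))

Answer: after 2 steps: (λ.λ.0) (λ.λ.0) (λ.λ.0) ((λ.0) ((λ.λ.0) ((λ.0) (λ.0))))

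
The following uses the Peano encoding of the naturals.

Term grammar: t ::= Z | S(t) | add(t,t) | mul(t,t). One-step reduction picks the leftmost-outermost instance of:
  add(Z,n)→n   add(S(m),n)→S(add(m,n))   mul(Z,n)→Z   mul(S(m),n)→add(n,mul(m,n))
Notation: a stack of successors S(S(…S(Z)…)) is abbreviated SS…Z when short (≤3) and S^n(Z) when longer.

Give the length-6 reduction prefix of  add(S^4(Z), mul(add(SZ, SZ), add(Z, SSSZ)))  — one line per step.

  start: add(S^4(Z), mul(add(SZ, SZ), add(Z, SSSZ)))
  [1] S(add(SSSZ, mul(add(SZ, SZ), add(Z, SSSZ))))
  [2] S(S(add(SSZ, mul(add(SZ, SZ), add(Z, SSSZ)))))
  [3] S(S(S(add(SZ, mul(add(SZ, SZ), add(Z, SSSZ))))))
  [4] S(S(S(S(add(Z, mul(add(SZ, SZ), add(Z, SSSZ)))))))
  [5] S(S(S(S(mul(add(SZ, SZ), add(Z, SSSZ))))))
  [6] S(S(S(S(mul(S(add(Z, SZ)), add(Z, SSSZ))))))

Answer: after 6 steps: S(S(S(S(mul(S(add(Z, SZ)), add(Z, SSSZ))))))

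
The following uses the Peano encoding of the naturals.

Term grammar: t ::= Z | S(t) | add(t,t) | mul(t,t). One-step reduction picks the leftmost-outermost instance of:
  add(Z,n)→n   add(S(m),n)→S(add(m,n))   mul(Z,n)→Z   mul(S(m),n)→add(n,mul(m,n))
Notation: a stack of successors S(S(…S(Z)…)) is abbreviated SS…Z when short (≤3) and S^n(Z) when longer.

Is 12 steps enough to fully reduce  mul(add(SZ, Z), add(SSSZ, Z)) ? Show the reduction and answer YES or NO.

Answer: YES — reaches normal form SSSZ in 12 ≤ 12 steps

Reduction:
  start: mul(add(SZ, Z), add(SSSZ, Z))
  step 1: mul(S(add(Z, Z)), add(SSSZ, Z))
  step 2: add(add(SSSZ, Z), mul(add(Z, Z), add(SSSZ, Z)))
  step 3: add(S(add(SSZ, Z)), mul(add(Z, Z), add(SSSZ, Z)))
  step 4: S(add(add(SSZ, Z), mul(add(Z, Z), add(SSSZ, Z))))
  step 5: S(add(S(add(SZ, Z)), mul(add(Z, Z), add(SSSZ, Z))))
  step 6: S(S(add(add(SZ, Z), mul(add(Z, Z), add(SSSZ, Z)))))
  step 7: S(S(add(S(add(Z, Z)), mul(add(Z, Z), add(SSSZ, Z)))))
  step 8: S(S(S(add(add(Z, Z), mul(add(Z, Z), add(SSSZ, Z))))))
  step 9: S(S(S(add(Z, mul(add(Z, Z), add(SSSZ, Z))))))
  step 10: S(S(S(mul(add(Z, Z), add(SSSZ, Z)))))
  step 11: S(S(S(mul(Z, add(SSSZ, Z)))))
  step 12: SSSZ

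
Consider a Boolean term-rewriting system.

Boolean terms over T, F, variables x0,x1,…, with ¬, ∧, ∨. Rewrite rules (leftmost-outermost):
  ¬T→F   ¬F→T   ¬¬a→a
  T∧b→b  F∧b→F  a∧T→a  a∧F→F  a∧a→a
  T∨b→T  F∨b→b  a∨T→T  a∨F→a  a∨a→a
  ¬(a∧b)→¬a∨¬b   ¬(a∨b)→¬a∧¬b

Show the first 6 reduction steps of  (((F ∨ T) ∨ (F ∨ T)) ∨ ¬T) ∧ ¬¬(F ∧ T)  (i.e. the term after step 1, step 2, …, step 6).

  start: (((F ∨ T) ∨ (F ∨ T)) ∨ ¬T) ∧ ¬¬(F ∧ T)
  step 1: ((F ∨ T) ∨ ¬T) ∧ ¬¬(F ∧ T)
  step 2: (T ∨ ¬T) ∧ ¬¬(F ∧ T)
  step 3: T ∧ ¬¬(F ∧ T)
  step 4: ¬¬(F ∧ T)
  step 5: F ∧ T
  step 6: F

Answer: after 6 steps: F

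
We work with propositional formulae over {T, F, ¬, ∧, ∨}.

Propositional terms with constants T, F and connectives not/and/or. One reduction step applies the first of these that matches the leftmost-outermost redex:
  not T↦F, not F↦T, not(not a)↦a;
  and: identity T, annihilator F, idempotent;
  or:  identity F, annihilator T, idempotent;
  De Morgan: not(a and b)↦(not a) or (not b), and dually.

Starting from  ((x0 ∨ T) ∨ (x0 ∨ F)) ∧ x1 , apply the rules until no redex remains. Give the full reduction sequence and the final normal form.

Answer: normal form = x1  (in 3 steps)

Derivation:
  start: ((x0 ∨ T) ∨ (x0 ∨ F)) ∧ x1
  →1  (T ∨ (x0 ∨ F)) ∧ x1
  →2  T ∧ x1
  →3  x1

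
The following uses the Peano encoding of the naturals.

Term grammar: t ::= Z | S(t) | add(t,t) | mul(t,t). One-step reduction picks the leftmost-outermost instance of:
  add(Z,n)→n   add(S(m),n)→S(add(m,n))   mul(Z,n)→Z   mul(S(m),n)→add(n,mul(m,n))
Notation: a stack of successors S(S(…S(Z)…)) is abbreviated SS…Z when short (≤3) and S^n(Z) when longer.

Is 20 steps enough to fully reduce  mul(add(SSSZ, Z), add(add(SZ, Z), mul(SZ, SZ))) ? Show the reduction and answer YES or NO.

  start: mul(add(SSSZ, Z), add(add(SZ, Z), mul(SZ, SZ)))
  step 1: mul(S(add(SSZ, Z)), add(add(SZ, Z), mul(SZ, SZ)))
  step 2: add(add(add(SZ, Z), mul(SZ, SZ)), mul(add(SSZ, Z), add(add(SZ, Z), mul(SZ, SZ))))
  step 3: add(add(S(add(Z, Z)), mul(SZ, SZ)), mul(add(SSZ, Z), add(add(SZ, Z), mul(SZ, SZ))))
  step 4: add(S(add(add(Z, Z), mul(SZ, SZ))), mul(add(SSZ, Z), add(add(SZ, Z), mul(SZ, SZ))))
  step 5: S(add(add(add(Z, Z), mul(SZ, SZ)), mul(add(SSZ, Z), add(add(SZ, Z), mul(SZ, SZ)))))
  step 6: S(add(add(Z, mul(SZ, SZ)), mul(add(SSZ, Z), add(add(SZ, Z), mul(SZ, SZ)))))
  step 7: S(add(mul(SZ, SZ), mul(add(SSZ, Z), add(add(SZ, Z), mul(SZ, SZ)))))
  step 8: S(add(add(SZ, mul(Z, SZ)), mul(add(SSZ, Z), add(add(SZ, Z), mul(SZ, SZ)))))
  step 9: S(add(S(add(Z, mul(Z, SZ))), mul(add(SSZ, Z), add(add(SZ, Z), mul(SZ, SZ)))))
  step 10: S(S(add(add(Z, mul(Z, SZ)), mul(add(SSZ, Z), add(add(SZ, Z), mul(SZ, SZ))))))
  step 11: S(S(add(mul(Z, SZ), mul(add(SSZ, Z), add(add(SZ, Z), mul(SZ, SZ))))))
  step 12: S(S(add(Z, mul(add(SSZ, Z), add(add(SZ, Z), mul(SZ, SZ))))))
  step 13: S(S(mul(add(SSZ, Z), add(add(SZ, Z), mul(SZ, SZ)))))
  step 14: S(S(mul(S(add(SZ, Z)), add(add(SZ, Z), mul(SZ, SZ)))))
  step 15: S(S(add(add(add(SZ, Z), mul(SZ, SZ)), mul(add(SZ, Z), add(add(SZ, Z), mul(SZ, SZ))))))
  step 16: S(S(add(add(S(add(Z, Z)), mul(SZ, SZ)), mul(add(SZ, Z), add(add(SZ, Z), mul(SZ, SZ))))))
  step 17: S(S(add(S(add(add(Z, Z), mul(SZ, SZ))), mul(add(SZ, Z), add(add(SZ, Z), mul(SZ, SZ))))))
  step 18: S(S(S(add(add(add(Z, Z), mul(SZ, SZ)), mul(add(SZ, Z), add(add(SZ, Z), mul(SZ, SZ)))))))
  step 19: S(S(S(add(add(Z, mul(SZ, SZ)), mul(add(SZ, Z), add(add(SZ, Z), mul(SZ, SZ)))))))
  step 20: S(S(S(add(mul(SZ, SZ), mul(add(SZ, Z), add(add(SZ, Z), mul(SZ, SZ)))))))

Answer: NO — after 20 steps the term is S(S(S(add(mul(SZ, SZ), mul(add(SZ, Z), add(add(SZ, Z), mul(SZ, SZ))))))), not yet normal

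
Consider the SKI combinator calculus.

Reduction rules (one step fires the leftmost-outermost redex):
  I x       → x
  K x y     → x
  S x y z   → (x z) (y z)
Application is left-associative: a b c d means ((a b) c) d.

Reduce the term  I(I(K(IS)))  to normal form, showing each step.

Answer: normal form = KS  (in 3 steps)

Working:
  start: I(I(K(IS)))
  step 1: I(K(IS))
  step 2: K(IS)
  step 3: KS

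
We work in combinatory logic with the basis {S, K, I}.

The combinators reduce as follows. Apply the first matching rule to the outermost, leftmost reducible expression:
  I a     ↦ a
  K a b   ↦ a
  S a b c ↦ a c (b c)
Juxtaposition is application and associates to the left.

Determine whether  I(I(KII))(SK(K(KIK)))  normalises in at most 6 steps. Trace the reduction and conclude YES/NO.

  start: I(I(KII))(SK(K(KIK)))
  →1  I(KII)(SK(K(KIK)))
  →2  KII(SK(K(KIK)))
  →3  I(SK(K(KIK)))
  →4  SK(K(KIK))
  →5  SK(KI)

Answer: YES — reaches normal form SK(KI) in 5 ≤ 6 steps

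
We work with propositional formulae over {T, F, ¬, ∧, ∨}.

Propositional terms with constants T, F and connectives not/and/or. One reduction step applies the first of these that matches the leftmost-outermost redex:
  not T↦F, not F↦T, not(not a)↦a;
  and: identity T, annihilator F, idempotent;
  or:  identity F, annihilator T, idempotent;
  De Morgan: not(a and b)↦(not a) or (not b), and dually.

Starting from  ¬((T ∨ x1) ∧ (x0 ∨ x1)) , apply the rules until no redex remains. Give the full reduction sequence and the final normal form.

  start: ¬((T ∨ x1) ∧ (x0 ∨ x1))
  [1] ¬(T ∨ x1) ∨ ¬(x0 ∨ x1)
  [2] (¬T ∧ ¬x1) ∨ ¬(x0 ∨ x1)
  [3] (F ∧ ¬x1) ∨ ¬(x0 ∨ x1)
  [4] F ∨ ¬(x0 ∨ x1)
  [5] ¬(x0 ∨ x1)
  [6] ¬x0 ∧ ¬x1

Answer: normal form = ¬x0 ∧ ¬x1  (in 6 steps)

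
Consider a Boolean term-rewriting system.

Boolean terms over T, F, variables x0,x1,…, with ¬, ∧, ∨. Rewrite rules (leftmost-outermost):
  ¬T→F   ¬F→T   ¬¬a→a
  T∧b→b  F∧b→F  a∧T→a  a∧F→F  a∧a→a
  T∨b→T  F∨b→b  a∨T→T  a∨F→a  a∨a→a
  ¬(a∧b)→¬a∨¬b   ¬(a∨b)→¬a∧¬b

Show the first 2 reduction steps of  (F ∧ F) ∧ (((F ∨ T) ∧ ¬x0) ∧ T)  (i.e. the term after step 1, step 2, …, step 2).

  start: (F ∧ F) ∧ (((F ∨ T) ∧ ¬x0) ∧ T)
  step 1: F ∧ (((F ∨ T) ∧ ¬x0) ∧ T)
  step 2: F

Answer: after 2 steps: F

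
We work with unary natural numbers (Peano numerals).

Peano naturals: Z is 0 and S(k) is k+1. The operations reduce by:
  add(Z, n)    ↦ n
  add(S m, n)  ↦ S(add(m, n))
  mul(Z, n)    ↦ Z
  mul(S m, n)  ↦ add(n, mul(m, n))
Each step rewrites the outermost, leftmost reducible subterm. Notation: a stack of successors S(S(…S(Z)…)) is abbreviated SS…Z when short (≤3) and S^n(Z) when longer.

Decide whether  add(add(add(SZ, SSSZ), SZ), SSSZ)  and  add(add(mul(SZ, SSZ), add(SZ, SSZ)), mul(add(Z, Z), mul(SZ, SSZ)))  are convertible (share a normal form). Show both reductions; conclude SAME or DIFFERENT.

Term A:
  start: add(add(add(SZ, SSSZ), SZ), SSSZ)
  step 1: add(add(S(add(Z, SSSZ)), SZ), SSSZ)
  step 2: add(S(add(add(Z, SSSZ), SZ)), SSSZ)
  step 3: S(add(add(add(Z, SSSZ), SZ), SSSZ))
  step 4: S(add(add(SSSZ, SZ), SSSZ))
  step 5: S(add(S(add(SSZ, SZ)), SSSZ))
  step 6: S(S(add(add(SSZ, SZ), SSSZ)))
  step 7: S(S(add(S(add(SZ, SZ)), SSSZ)))
  step 8: S(S(S(add(add(SZ, SZ), SSSZ))))
  step 9: S(S(S(add(S(add(Z, SZ)), SSSZ))))
  step 10: S(S(S(S(add(add(Z, SZ), SSSZ)))))
  step 11: S(S(S(S(add(SZ, SSSZ)))))
  step 12: S(S(S(S(S(add(Z, SSSZ))))))
  step 13: S^8(Z)

Term B:
  start: add(add(mul(SZ, SSZ), add(SZ, SSZ)), mul(add(Z, Z), mul(SZ, SSZ)))
  step 1: add(add(add(SSZ, mul(Z, SSZ)), add(SZ, SSZ)), mul(add(Z, Z), mul(SZ, SSZ)))
  step 2: add(add(S(add(SZ, mul(Z, SSZ))), add(SZ, SSZ)), mul(add(Z, Z), mul(SZ, SSZ)))
  step 3: add(S(add(add(SZ, mul(Z, SSZ)), add(SZ, SSZ))), mul(add(Z, Z), mul(SZ, SSZ)))
  step 4: S(add(add(add(SZ, mul(Z, SSZ)), add(SZ, SSZ)), mul(add(Z, Z), mul(SZ, SSZ))))
  step 5: S(add(add(S(add(Z, mul(Z, SSZ))), add(SZ, SSZ)), mul(add(Z, Z), mul(SZ, SSZ))))
  step 6: S(add(S(add(add(Z, mul(Z, SSZ)), add(SZ, SSZ))), mul(add(Z, Z), mul(SZ, SSZ))))
  step 7: S(S(add(add(add(Z, mul(Z, SSZ)), add(SZ, SSZ)), mul(add(Z, Z), mul(SZ, SSZ)))))
  step 8: S(S(add(add(mul(Z, SSZ), add(SZ, SSZ)), mul(add(Z, Z), mul(SZ, SSZ)))))
  step 9: S(S(add(add(Z, add(SZ, SSZ)), mul(add(Z, Z), mul(SZ, SSZ)))))
  step 10: S(S(add(add(SZ, SSZ), mul(add(Z, Z), mul(SZ, SSZ)))))
  step 11: S(S(add(S(add(Z, SSZ)), mul(add(Z, Z), mul(SZ, SSZ)))))
  step 12: S(S(S(add(add(Z, SSZ), mul(add(Z, Z), mul(SZ, SSZ))))))
  step 13: S(S(S(add(SSZ, mul(add(Z, Z), mul(SZ, SSZ))))))
  step 14: S(S(S(S(add(SZ, mul(add(Z, Z), mul(SZ, SSZ)))))))
  step 15: S(S(S(S(S(add(Z, mul(add(Z, Z), mul(SZ, SSZ))))))))
  step 16: S(S(S(S(S(mul(add(Z, Z), mul(SZ, SSZ)))))))
  step 17: S(S(S(S(S(mul(Z, mul(SZ, SSZ)))))))
  step 18: S^5(Z)

Answer: DIFFERENT — A ⇓ S^8(Z), B ⇓ S^5(Z)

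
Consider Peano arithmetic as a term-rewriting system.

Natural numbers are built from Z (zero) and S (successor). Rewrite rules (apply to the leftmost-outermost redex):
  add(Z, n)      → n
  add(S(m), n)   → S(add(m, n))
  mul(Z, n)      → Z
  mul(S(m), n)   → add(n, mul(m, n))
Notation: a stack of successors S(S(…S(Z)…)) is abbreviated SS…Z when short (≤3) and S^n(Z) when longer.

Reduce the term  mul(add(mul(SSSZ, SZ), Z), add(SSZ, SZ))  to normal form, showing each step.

Answer: normal form = S^9(Z)  (in 39 steps)

Derivation:
  start: mul(add(mul(SSSZ, SZ), Z), add(SSZ, SZ))
  →1  mul(add(add(SZ, mul(SSZ, SZ)), Z), add(SSZ, SZ))
  →2  mul(add(S(add(Z, mul(SSZ, SZ))), Z), add(SSZ, SZ))
  →3  mul(S(add(add(Z, mul(SSZ, SZ)), Z)), add(SSZ, SZ))
  →4  add(add(SSZ, SZ), mul(add(add(Z, mul(SSZ, SZ)), Z), add(SSZ, SZ)))
  →5  add(S(add(SZ, SZ)), mul(add(add(Z, mul(SSZ, SZ)), Z), add(SSZ, SZ)))
  →6  S(add(add(SZ, SZ), mul(add(add(Z, mul(SSZ, SZ)), Z), add(SSZ, SZ))))
  →7  S(add(S(add(Z, SZ)), mul(add(add(Z, mul(SSZ, SZ)), Z), add(SSZ, SZ))))
  →8  S(S(add(add(Z, SZ), mul(add(add(Z, mul(SSZ, SZ)), Z), add(SSZ, SZ)))))
  →9  S(S(add(SZ, mul(add(add(Z, mul(SSZ, SZ)), Z), add(SSZ, SZ)))))
  →10  S(S(S(add(Z, mul(add(add(Z, mul(SSZ, SZ)), Z), add(SSZ, SZ))))))
  →11  S(S(S(mul(add(add(Z, mul(SSZ, SZ)), Z), add(SSZ, SZ)))))
  →12  S(S(S(mul(add(mul(SSZ, SZ), Z), add(SSZ, SZ)))))
  →13  S(S(S(mul(add(add(SZ, mul(SZ, SZ)), Z), add(SSZ, SZ)))))
  →14  S(S(S(mul(add(S(add(Z, mul(SZ, SZ))), Z), add(SSZ, SZ)))))
  →15  S(S(S(mul(S(add(add(Z, mul(SZ, SZ)), Z)), add(SSZ, SZ)))))
  →16  S(S(S(add(add(SSZ, SZ), mul(add(add(Z, mul(SZ, SZ)), Z), add(SSZ, SZ))))))
  →17  S(S(S(add(S(add(SZ, SZ)), mul(add(add(Z, mul(SZ, SZ)), Z), add(SSZ, SZ))))))
  →18  S(S(S(S(add(add(SZ, SZ), mul(add(add(Z, mul(SZ, SZ)), Z), add(SSZ, SZ)))))))
  →19  S(S(S(S(add(S(add(Z, SZ)), mul(add(add(Z, mul(SZ, SZ)), Z), add(SSZ, SZ)))))))
  →20  S(S(S(S(S(add(add(Z, SZ), mul(add(add(Z, mul(SZ, SZ)), Z), add(SSZ, SZ))))))))
  →21  S(S(S(S(S(add(SZ, mul(add(add(Z, mul(SZ, SZ)), Z), add(SSZ, SZ))))))))
  →22  S(S(S(S(S(S(add(Z, mul(add(add(Z, mul(SZ, SZ)), Z), add(SSZ, SZ)))))))))
  →23  S(S(S(S(S(S(mul(add(add(Z, mul(SZ, SZ)), Z), add(SSZ, SZ))))))))
  →24  S(S(S(S(S(S(mul(add(mul(SZ, SZ), Z), add(SSZ, SZ))))))))
  →25  S(S(S(S(S(S(mul(add(add(SZ, mul(Z, SZ)), Z), add(SSZ, SZ))))))))
  →26  S(S(S(S(S(S(mul(add(S(add(Z, mul(Z, SZ))), Z), add(SSZ, SZ))))))))
  →27  S(S(S(S(S(S(mul(S(add(add(Z, mul(Z, SZ)), Z)), add(SSZ, SZ))))))))
  →28  S(S(S(S(S(S(add(add(SSZ, SZ), mul(add(add(Z, mul(Z, SZ)), Z), add(SSZ, SZ)))))))))
  →29  S(S(S(S(S(S(add(S(add(SZ, SZ)), mul(add(add(Z, mul(Z, SZ)), Z), add(SSZ, SZ)))))))))
  →30  S(S(S(S(S(S(S(add(add(SZ, SZ), mul(add(add(Z, mul(Z, SZ)), Z), add(SSZ, SZ))))))))))
  →31  S(S(S(S(S(S(S(add(S(add(Z, SZ)), mul(add(add(Z, mul(Z, SZ)), Z), add(SSZ, SZ))))))))))
  →32  S(S(S(S(S(S(S(S(add(add(Z, SZ), mul(add(add(Z, mul(Z, SZ)), Z), add(SSZ, SZ)))))))))))
  →33  S(S(S(S(S(S(S(S(add(SZ, mul(add(add(Z, mul(Z, SZ)), Z), add(SSZ, SZ)))))))))))
  →34  S(S(S(S(S(S(S(S(S(add(Z, mul(add(add(Z, mul(Z, SZ)), Z), add(SSZ, SZ))))))))))))
  →35  S(S(S(S(S(S(S(S(S(mul(add(add(Z, mul(Z, SZ)), Z), add(SSZ, SZ)))))))))))
  →36  S(S(S(S(S(S(S(S(S(mul(add(mul(Z, SZ), Z), add(SSZ, SZ)))))))))))
  →37  S(S(S(S(S(S(S(S(S(mul(add(Z, Z), add(SSZ, SZ)))))))))))
  →38  S(S(S(S(S(S(S(S(S(mul(Z, add(SSZ, SZ)))))))))))
  →39  S^9(Z)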